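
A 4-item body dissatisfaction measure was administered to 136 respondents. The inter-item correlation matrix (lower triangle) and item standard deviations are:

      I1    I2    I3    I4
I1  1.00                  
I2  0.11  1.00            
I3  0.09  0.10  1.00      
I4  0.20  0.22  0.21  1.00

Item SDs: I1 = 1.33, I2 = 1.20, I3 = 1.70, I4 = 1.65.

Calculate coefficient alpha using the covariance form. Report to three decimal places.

coefficient alpha = 0.423

Σσ²ᵢ = 1.33² + 1.20² + 1.70² + 1.65² = 8.8214
Covariances σ_ij = r_ij · s_i · s_j:
  σ(I1,I2) = 0.11 × 1.33 × 1.20 = 0.1756
  σ(I1,I3) = 0.09 × 1.33 × 1.70 = 0.2035
  σ(I1,I4) = 0.20 × 1.33 × 1.65 = 0.4389
  σ(I2,I3) = 0.10 × 1.20 × 1.70 = 0.2040
  σ(I2,I4) = 0.22 × 1.20 × 1.65 = 0.4356
  σ(I3,I4) = 0.21 × 1.70 × 1.65 = 0.5890
σ²_T = Σσ²ᵢ + 2·Σσ_ij = 8.8214 + 2 × 2.0466 = 12.9146
α = (4/3)·(1 − 8.8214/12.9146) = 0.423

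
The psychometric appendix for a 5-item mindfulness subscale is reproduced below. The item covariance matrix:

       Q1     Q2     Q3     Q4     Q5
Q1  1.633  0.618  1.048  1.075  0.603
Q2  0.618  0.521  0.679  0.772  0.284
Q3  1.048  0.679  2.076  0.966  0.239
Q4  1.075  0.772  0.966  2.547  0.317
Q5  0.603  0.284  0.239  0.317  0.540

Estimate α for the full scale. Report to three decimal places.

sum of item variances = 1.633 + 0.521 + 2.076 + 2.547 + 0.540 = 7.317
Σ_{i<j} σ_ij = 6.601
total variance = 7.317 + 2 × 6.601 = 20.519
α = (k/(k−1))·(1 − sum of item variances/total variance) = (5/4)·(1 − 7.317/20.519) = 0.804

α = 0.804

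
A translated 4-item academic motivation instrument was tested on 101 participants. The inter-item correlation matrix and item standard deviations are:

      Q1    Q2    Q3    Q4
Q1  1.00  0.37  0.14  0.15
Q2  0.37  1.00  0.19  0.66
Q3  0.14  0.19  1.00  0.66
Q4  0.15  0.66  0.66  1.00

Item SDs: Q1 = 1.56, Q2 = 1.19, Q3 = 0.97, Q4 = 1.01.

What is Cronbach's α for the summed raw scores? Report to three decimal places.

Σσ²ᵢ = 1.56² + 1.19² + 0.97² + 1.01² = 5.8107
Covariances σ_ij = r_ij · s_i · s_j:
  σ(Q1,Q2) = 0.37 × 1.56 × 1.19 = 0.6869
  σ(Q1,Q3) = 0.14 × 1.56 × 0.97 = 0.2118
  σ(Q1,Q4) = 0.15 × 1.56 × 1.01 = 0.2363
  σ(Q2,Q3) = 0.19 × 1.19 × 0.97 = 0.2193
  σ(Q2,Q4) = 0.66 × 1.19 × 1.01 = 0.7933
  σ(Q3,Q4) = 0.66 × 0.97 × 1.01 = 0.6466
σ²_T = Σσ²ᵢ + 2·Σσ_ij = 5.8107 + 2 × 2.7942 = 11.3991
α = (4/3)·(1 − 5.8107/11.3991) = 0.654

α = 0.654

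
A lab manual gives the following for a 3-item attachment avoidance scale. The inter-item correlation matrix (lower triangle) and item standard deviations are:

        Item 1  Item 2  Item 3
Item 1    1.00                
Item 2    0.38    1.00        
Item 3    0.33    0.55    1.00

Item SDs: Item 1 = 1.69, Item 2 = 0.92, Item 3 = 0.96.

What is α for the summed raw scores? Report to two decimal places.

α = 0.62

Σσ²ᵢ = 1.69² + 0.92² + 0.96² = 4.6241
Covariances σ_ij = r_ij · s_i · s_j:
  σ(Item 1,Item 2) = 0.38 × 1.69 × 0.92 = 0.5908
  σ(Item 1,Item 3) = 0.33 × 1.69 × 0.96 = 0.5354
  σ(Item 2,Item 3) = 0.55 × 0.92 × 0.96 = 0.4858
σ²_T = Σσ²ᵢ + 2·Σσ_ij = 4.6241 + 2 × 1.6120 = 7.8481
α = (3/2)·(1 − 4.6241/7.8481) = 0.62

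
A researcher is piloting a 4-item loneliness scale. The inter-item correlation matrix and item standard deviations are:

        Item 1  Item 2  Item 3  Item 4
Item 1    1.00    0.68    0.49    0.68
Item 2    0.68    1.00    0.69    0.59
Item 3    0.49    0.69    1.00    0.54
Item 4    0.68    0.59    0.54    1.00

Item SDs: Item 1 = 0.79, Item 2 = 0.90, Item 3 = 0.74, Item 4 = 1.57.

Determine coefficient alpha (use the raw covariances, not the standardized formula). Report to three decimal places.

Σσ²ᵢ = 0.79² + 0.90² + 0.74² + 1.57² = 4.4466
Covariances σ_ij = r_ij · s_i · s_j:
  σ(Item 1,Item 2) = 0.68 × 0.79 × 0.90 = 0.4835
  σ(Item 1,Item 3) = 0.49 × 0.79 × 0.74 = 0.2865
  σ(Item 1,Item 4) = 0.68 × 0.79 × 1.57 = 0.8434
  σ(Item 2,Item 3) = 0.69 × 0.90 × 0.74 = 0.4595
  σ(Item 2,Item 4) = 0.59 × 0.90 × 1.57 = 0.8337
  σ(Item 3,Item 4) = 0.54 × 0.74 × 1.57 = 0.6274
σ²_T = Σσ²ᵢ + 2·Σσ_ij = 4.4466 + 2 × 3.5340 = 11.5146
α = (4/3)·(1 − 4.4466/11.5146) = 0.818

coefficient alpha = 0.818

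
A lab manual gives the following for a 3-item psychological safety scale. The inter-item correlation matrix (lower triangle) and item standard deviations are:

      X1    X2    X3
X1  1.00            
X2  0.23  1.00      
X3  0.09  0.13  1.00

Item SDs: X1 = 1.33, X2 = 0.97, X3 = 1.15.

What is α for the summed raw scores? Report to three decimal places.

Σσ²ᵢ = 1.33² + 0.97² + 1.15² = 4.0323
Covariances σ_ij = r_ij · s_i · s_j:
  σ(X1,X2) = 0.23 × 1.33 × 0.97 = 0.2967
  σ(X1,X3) = 0.09 × 1.33 × 1.15 = 0.1377
  σ(X2,X3) = 0.13 × 0.97 × 1.15 = 0.1450
σ²_T = Σσ²ᵢ + 2·Σσ_ij = 4.0323 + 2 × 0.5794 = 5.1911
α = (3/2)·(1 − 4.0323/5.1911) = 0.335

α = 0.335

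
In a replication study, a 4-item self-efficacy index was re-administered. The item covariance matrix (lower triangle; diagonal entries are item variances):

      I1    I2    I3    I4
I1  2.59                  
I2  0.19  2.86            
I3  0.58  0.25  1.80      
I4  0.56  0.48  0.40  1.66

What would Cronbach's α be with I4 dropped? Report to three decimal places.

α = 0.329

Remaining items: I1, I2, I3 (k = 3).
sum of item variances = 2.59 + 2.86 + 1.80 = 7.25
σ²_total = 7.25 + 2 × 1.02 = 9.29
α (item deleted) = (3/2)·(1 − 7.25/9.29) = 0.329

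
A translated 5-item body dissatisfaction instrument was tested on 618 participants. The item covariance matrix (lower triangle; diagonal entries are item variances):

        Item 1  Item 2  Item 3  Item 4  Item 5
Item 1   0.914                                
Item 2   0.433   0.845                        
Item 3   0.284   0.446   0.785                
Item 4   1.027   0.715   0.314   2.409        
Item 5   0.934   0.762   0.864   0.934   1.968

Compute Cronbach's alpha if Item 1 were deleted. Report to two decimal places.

Remaining items: Item 2, Item 3, Item 4, Item 5 (k = 4).
Σσᵢ² = 0.845 + 0.785 + 2.409 + 1.968 = 6.007
σ²_T = 6.007 + 2 × 4.035 = 14.077
α (item deleted) = (4/3)·(1 − 6.007/14.077) = 0.76

Cronbach's alpha = 0.76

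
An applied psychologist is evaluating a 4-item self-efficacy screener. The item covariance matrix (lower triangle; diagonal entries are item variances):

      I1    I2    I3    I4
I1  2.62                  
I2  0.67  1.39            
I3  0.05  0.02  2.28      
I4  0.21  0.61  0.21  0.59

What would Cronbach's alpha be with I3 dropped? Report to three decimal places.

α = 0.590

Remaining items: I1, I2, I4 (k = 3).
Σσ²ᵢ = 2.62 + 1.39 + 0.59 = 4.60
total variance = 4.60 + 2 × 1.49 = 7.58
α (item deleted) = (3/2)·(1 − 4.60/7.58) = 0.590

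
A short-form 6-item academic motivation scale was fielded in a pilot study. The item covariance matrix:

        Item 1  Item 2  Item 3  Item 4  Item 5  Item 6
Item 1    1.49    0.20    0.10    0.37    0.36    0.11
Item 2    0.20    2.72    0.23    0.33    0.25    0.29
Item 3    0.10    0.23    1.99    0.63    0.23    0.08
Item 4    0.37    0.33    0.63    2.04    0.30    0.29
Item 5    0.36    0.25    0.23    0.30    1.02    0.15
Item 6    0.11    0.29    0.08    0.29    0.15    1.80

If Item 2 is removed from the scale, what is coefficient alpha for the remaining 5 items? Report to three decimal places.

Remaining items: Item 1, Item 3, Item 4, Item 5, Item 6 (k = 5).
ΣVar(i) = 1.49 + 1.99 + 2.04 + 1.02 + 1.80 = 8.34
σ²_total = 8.34 + 2 × 2.62 = 13.58
α (item deleted) = (5/4)·(1 − 8.34/13.58) = 0.482

α = 0.482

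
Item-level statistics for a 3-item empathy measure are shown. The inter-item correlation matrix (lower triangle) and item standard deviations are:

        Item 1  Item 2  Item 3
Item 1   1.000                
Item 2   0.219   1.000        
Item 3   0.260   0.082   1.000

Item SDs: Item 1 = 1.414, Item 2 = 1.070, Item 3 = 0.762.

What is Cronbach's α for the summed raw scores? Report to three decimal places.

Σσ²ᵢ = 1.414² + 1.070² + 0.762² = 3.7249
Covariances σ_ij = r_ij · s_i · s_j:
  σ(Item 1,Item 2) = 0.219 × 1.414 × 1.070 = 0.3313
  σ(Item 1,Item 3) = 0.260 × 1.414 × 0.762 = 0.2801
  σ(Item 2,Item 3) = 0.082 × 1.070 × 0.762 = 0.0669
σ²_T = Σσ²ᵢ + 2·Σσ_ij = 3.7249 + 2 × 0.6783 = 5.0815
α = (3/2)·(1 − 3.7249/5.0815) = 0.400

α = 0.400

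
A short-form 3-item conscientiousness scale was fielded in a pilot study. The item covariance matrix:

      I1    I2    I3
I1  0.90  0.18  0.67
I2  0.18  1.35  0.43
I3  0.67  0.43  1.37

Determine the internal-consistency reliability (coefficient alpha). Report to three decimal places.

Σσᵢ² = 0.90 + 1.35 + 1.37 = 3.62
Σ_{i<j} σ_ij = 1.28
σ²_total = 3.62 + 2 × 1.28 = 6.18
α = (k/(k−1))·(1 − Σσᵢ²/σ²_total) = (3/2)·(1 − 3.62/6.18) = 0.621

coefficient alpha = 0.621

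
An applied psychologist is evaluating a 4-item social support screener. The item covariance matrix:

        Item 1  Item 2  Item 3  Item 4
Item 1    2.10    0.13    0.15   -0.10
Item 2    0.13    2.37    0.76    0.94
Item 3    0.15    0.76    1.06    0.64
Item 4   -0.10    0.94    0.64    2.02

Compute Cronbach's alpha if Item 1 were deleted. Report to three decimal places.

α = 0.693

Remaining items: Item 2, Item 3, Item 4 (k = 3).
sum of item variances = 2.37 + 1.06 + 2.02 = 5.45
σ²_total = 5.45 + 2 × 2.34 = 10.13
α (item deleted) = (3/2)·(1 − 5.45/10.13) = 0.693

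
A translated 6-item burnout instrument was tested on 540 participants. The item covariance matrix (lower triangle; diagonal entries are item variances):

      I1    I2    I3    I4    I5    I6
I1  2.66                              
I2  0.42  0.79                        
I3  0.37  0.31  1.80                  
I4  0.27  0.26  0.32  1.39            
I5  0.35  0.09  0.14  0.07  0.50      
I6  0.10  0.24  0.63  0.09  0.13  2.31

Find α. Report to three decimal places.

α = 0.534

Σσ²ᵢ = 2.66 + 0.79 + 1.80 + 1.39 + 0.50 + 2.31 = 9.45
Sum of off-diagonal covariances = 3.79
total variance = 9.45 + 2 × 3.79 = 17.03
α = (k/(k−1))·(1 − Σσ²ᵢ/total variance) = (6/5)·(1 − 9.45/17.03) = 0.534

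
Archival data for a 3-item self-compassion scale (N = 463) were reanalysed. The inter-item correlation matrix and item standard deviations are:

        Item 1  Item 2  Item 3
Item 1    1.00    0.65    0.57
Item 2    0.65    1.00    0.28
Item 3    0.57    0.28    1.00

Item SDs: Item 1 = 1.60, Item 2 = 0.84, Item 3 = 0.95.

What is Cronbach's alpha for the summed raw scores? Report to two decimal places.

Σσ²ᵢ = 1.60² + 0.84² + 0.95² = 4.1681
Covariances σ_ij = r_ij · s_i · s_j:
  σ(Item 1,Item 2) = 0.65 × 1.60 × 0.84 = 0.8736
  σ(Item 1,Item 3) = 0.57 × 1.60 × 0.95 = 0.8664
  σ(Item 2,Item 3) = 0.28 × 0.84 × 0.95 = 0.2234
σ²_T = Σσ²ᵢ + 2·Σσ_ij = 4.1681 + 2 × 1.9634 = 8.0949
α = (3/2)·(1 − 4.1681/8.0949) = 0.73

α = 0.73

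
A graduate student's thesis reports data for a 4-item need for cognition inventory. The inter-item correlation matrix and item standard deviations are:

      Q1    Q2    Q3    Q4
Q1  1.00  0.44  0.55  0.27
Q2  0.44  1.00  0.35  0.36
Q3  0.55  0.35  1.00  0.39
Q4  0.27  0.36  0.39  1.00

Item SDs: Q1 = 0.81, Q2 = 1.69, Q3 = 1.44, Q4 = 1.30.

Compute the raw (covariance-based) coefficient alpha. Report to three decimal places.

coefficient alpha = 0.690

Σσ²ᵢ = 0.81² + 1.69² + 1.44² + 1.30² = 7.2758
Covariances σ_ij = r_ij · s_i · s_j:
  σ(Q1,Q2) = 0.44 × 0.81 × 1.69 = 0.6023
  σ(Q1,Q3) = 0.55 × 0.81 × 1.44 = 0.6415
  σ(Q1,Q4) = 0.27 × 0.81 × 1.30 = 0.2843
  σ(Q2,Q3) = 0.35 × 1.69 × 1.44 = 0.8518
  σ(Q2,Q4) = 0.36 × 1.69 × 1.30 = 0.7909
  σ(Q3,Q4) = 0.39 × 1.44 × 1.30 = 0.7301
σ²_T = Σσ²ᵢ + 2·Σσ_ij = 7.2758 + 2 × 3.9009 = 15.0776
α = (4/3)·(1 − 7.2758/15.0776) = 0.690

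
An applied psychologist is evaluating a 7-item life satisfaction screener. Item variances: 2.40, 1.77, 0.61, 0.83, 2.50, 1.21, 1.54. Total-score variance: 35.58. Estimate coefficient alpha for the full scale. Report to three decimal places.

coefficient alpha = 0.811

Σσᵢ² = 2.40 + 1.77 + 0.61 + 0.83 + 2.50 + 1.21 + 1.54 = 10.86
α = (k/(k−1))·(1 − Σσᵢ²/σ²_total) = (7/6)·(1 − 10.86/35.58) = 0.811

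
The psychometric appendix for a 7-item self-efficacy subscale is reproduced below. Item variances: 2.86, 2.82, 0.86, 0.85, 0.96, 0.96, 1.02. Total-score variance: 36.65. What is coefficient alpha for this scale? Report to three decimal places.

coefficient alpha = 0.838

Σσ²ᵢ = 2.86 + 2.82 + 0.86 + 0.85 + 0.96 + 0.96 + 1.02 = 10.33
α = (k/(k−1))·(1 − Σσ²ᵢ/σ²_T) = (7/6)·(1 − 10.33/36.65) = 0.838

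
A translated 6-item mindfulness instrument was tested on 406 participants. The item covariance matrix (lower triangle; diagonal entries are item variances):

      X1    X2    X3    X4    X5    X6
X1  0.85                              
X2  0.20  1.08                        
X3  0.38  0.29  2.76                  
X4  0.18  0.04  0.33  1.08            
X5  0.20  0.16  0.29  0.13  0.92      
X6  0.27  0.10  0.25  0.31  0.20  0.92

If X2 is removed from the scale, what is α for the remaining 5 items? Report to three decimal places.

Remaining items: X1, X3, X4, X5, X6 (k = 5).
Σσᵢ² = 0.85 + 2.76 + 1.08 + 0.92 + 0.92 = 6.53
σ²_total = 6.53 + 2 × 2.54 = 11.61
α (item deleted) = (5/4)·(1 − 6.53/11.61) = 0.547

α = 0.547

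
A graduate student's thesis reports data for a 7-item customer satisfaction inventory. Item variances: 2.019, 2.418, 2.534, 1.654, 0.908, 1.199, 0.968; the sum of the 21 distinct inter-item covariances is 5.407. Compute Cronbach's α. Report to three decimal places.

Cronbach's α = 0.560

Σσ²ᵢ = 2.019 + 2.418 + 2.534 + 1.654 + 0.908 + 1.199 + 0.968 = 11.700
Sum of distinct covariances = 5.407
σ²_total = Σσ²ᵢ + 2·Σcov = 11.700 + 2 × 5.407 = 22.514
α = (7/6)·(1 − 11.700/22.514) = 0.560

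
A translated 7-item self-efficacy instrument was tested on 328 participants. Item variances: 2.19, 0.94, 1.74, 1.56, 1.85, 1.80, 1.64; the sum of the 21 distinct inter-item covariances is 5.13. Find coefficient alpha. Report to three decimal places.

Σσᵢ² = 2.19 + 0.94 + 1.74 + 1.56 + 1.85 + 1.80 + 1.64 = 11.72
Sum of distinct covariances = 5.13
σ²_total = Σσᵢ² + 2·Σcov = 11.72 + 2 × 5.13 = 21.98
α = (7/6)·(1 − 11.72/21.98) = 0.545

coefficient alpha = 0.545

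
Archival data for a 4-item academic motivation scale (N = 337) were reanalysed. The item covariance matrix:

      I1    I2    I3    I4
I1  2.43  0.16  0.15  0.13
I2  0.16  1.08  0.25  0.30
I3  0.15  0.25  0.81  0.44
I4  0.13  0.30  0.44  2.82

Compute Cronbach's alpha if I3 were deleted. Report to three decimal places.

Remaining items: I1, I2, I4 (k = 3).
ΣVar(i) = 2.43 + 1.08 + 2.82 = 6.33
Var(T) = 6.33 + 2 × 0.59 = 7.51
α (item deleted) = (3/2)·(1 − 6.33/7.51) = 0.236

α = 0.236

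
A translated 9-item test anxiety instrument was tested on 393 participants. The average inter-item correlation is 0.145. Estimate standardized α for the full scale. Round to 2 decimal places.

α = 0.60

Standardized α = k·r̄ / (1 + (k−1)·r̄) = 9 × 0.145 / (1 + 8 × 0.145)
  = 1.3050 / 2.1600 = 0.60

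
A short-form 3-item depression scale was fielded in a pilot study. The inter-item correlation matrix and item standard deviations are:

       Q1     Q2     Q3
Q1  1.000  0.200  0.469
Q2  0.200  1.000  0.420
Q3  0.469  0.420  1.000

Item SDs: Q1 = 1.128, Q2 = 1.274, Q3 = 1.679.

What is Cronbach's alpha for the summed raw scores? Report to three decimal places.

α = 0.631

Σσ²ᵢ = 1.128² + 1.274² + 1.679² = 5.7145
Covariances σ_ij = r_ij · s_i · s_j:
  σ(Q1,Q2) = 0.200 × 1.128 × 1.274 = 0.2874
  σ(Q1,Q3) = 0.469 × 1.128 × 1.679 = 0.8882
  σ(Q2,Q3) = 0.420 × 1.274 × 1.679 = 0.8984
σ²_T = Σσ²ᵢ + 2·Σσ_ij = 5.7145 + 2 × 2.0740 = 9.8625
α = (3/2)·(1 − 5.7145/9.8625) = 0.631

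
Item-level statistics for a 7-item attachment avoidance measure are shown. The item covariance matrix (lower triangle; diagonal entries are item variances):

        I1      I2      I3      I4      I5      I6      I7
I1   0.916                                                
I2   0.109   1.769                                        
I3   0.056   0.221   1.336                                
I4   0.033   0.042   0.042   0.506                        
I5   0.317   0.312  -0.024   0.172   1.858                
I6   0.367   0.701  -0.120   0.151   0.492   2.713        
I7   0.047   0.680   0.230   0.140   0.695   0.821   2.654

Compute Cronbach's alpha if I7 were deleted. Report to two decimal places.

Remaining items: I1, I2, I3, I4, I5, I6 (k = 6).
ΣVar(i) = 0.916 + 1.769 + 1.336 + 0.506 + 1.858 + 2.713 = 9.098
σ²_T = 9.098 + 2 × 2.871 = 14.840
α (item deleted) = (6/5)·(1 − 9.098/14.840) = 0.46

Cronbach's alpha = 0.46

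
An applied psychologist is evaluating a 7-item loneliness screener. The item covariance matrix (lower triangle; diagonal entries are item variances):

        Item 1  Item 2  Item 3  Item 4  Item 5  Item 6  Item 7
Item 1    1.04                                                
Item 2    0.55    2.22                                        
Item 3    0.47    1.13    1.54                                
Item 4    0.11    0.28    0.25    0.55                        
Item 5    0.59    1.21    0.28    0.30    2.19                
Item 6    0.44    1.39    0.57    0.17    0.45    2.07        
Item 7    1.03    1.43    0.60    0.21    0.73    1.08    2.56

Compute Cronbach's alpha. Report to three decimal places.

Cronbach's alpha = 0.800

ΣVar(i) = 1.04 + 2.22 + 1.54 + 0.55 + 2.19 + 2.07 + 2.56 = 12.17
Sum of off-diagonal covariances = 13.27
total variance = 12.17 + 2 × 13.27 = 38.71
α = (k/(k−1))·(1 − ΣVar(i)/total variance) = (7/6)·(1 − 12.17/38.71) = 0.800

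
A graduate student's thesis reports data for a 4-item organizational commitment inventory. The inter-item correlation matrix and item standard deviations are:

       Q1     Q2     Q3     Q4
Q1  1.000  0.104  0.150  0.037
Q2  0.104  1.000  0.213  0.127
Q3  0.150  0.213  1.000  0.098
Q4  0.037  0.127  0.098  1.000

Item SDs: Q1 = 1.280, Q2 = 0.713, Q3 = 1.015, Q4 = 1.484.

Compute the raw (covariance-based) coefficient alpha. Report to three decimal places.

Σσ²ᵢ = 1.280² + 0.713² + 1.015² + 1.484² = 5.3792
Covariances σ_ij = r_ij · s_i · s_j:
  σ(Q1,Q2) = 0.104 × 1.280 × 0.713 = 0.0949
  σ(Q1,Q3) = 0.150 × 1.280 × 1.015 = 0.1949
  σ(Q1,Q4) = 0.037 × 1.280 × 1.484 = 0.0703
  σ(Q2,Q3) = 0.213 × 0.713 × 1.015 = 0.1541
  σ(Q2,Q4) = 0.127 × 0.713 × 1.484 = 0.1344
  σ(Q3,Q4) = 0.098 × 1.015 × 1.484 = 0.1476
σ²_T = Σσ²ᵢ + 2·Σσ_ij = 5.3792 + 2 × 0.7962 = 6.9716
α = (4/3)·(1 − 5.3792/6.9716) = 0.305

coefficient alpha = 0.305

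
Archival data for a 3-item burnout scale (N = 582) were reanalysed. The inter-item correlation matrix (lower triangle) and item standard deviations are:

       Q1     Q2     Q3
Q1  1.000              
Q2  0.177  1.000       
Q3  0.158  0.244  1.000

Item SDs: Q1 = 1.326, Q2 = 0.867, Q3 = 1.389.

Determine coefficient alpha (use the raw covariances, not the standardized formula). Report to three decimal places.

coefficient alpha = 0.393

Σσ²ᵢ = 1.326² + 0.867² + 1.389² = 4.4393
Covariances σ_ij = r_ij · s_i · s_j:
  σ(Q1,Q2) = 0.177 × 1.326 × 0.867 = 0.2035
  σ(Q1,Q3) = 0.158 × 1.326 × 1.389 = 0.2910
  σ(Q2,Q3) = 0.244 × 0.867 × 1.389 = 0.2938
σ²_T = Σσ²ᵢ + 2·Σσ_ij = 4.4393 + 2 × 0.7883 = 6.0159
α = (3/2)·(1 − 4.4393/6.0159) = 0.393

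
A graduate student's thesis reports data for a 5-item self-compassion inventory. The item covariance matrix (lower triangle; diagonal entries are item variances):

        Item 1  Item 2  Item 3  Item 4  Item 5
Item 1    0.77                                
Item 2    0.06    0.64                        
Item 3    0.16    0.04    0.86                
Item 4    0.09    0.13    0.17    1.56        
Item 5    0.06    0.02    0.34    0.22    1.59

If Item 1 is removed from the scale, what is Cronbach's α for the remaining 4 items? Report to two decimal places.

Remaining items: Item 2, Item 3, Item 4, Item 5 (k = 4).
Σσᵢ² = 0.64 + 0.86 + 1.56 + 1.59 = 4.65
σ²_total = 4.65 + 2 × 0.92 = 6.49
α (item deleted) = (4/3)·(1 − 4.65/6.49) = 0.38

α = 0.38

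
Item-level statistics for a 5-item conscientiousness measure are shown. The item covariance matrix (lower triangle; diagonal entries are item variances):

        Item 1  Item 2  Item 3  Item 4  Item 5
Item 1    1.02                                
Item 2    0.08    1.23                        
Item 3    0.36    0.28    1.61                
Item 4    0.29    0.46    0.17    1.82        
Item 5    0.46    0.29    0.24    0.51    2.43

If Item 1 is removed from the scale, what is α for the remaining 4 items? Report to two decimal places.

α = 0.47

Remaining items: Item 2, Item 3, Item 4, Item 5 (k = 4).
sum of item variances = 1.23 + 1.61 + 1.82 + 2.43 = 7.09
Var(T) = 7.09 + 2 × 1.95 = 10.99
α (item deleted) = (4/3)·(1 − 7.09/10.99) = 0.47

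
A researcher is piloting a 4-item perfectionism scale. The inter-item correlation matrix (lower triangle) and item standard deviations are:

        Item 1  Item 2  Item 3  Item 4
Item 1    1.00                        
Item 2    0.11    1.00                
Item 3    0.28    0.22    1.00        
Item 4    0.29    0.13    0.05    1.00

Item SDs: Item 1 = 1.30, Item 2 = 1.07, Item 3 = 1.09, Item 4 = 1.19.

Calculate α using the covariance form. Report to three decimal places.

Σσ²ᵢ = 1.30² + 1.07² + 1.09² + 1.19² = 5.4391
Covariances σ_ij = r_ij · s_i · s_j:
  σ(Item 1,Item 2) = 0.11 × 1.30 × 1.07 = 0.1530
  σ(Item 1,Item 3) = 0.28 × 1.30 × 1.09 = 0.3968
  σ(Item 1,Item 4) = 0.29 × 1.30 × 1.19 = 0.4486
  σ(Item 2,Item 3) = 0.22 × 1.07 × 1.09 = 0.2566
  σ(Item 2,Item 4) = 0.13 × 1.07 × 1.19 = 0.1655
  σ(Item 3,Item 4) = 0.05 × 1.09 × 1.19 = 0.0649
σ²_T = Σσ²ᵢ + 2·Σσ_ij = 5.4391 + 2 × 1.4854 = 8.4099
α = (4/3)·(1 − 5.4391/8.4099) = 0.471

α = 0.471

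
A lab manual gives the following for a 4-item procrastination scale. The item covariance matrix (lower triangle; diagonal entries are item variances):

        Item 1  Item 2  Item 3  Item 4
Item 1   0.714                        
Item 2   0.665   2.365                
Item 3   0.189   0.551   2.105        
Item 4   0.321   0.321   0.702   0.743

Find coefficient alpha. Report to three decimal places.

coefficient alpha = 0.642

Σσᵢ² = 0.714 + 2.365 + 2.105 + 0.743 = 5.927
Σ_{i<j} σ_ij = 2.749
total variance = 5.927 + 2 × 2.749 = 11.425
α = (k/(k−1))·(1 − Σσᵢ²/total variance) = (4/3)·(1 − 5.927/11.425) = 0.642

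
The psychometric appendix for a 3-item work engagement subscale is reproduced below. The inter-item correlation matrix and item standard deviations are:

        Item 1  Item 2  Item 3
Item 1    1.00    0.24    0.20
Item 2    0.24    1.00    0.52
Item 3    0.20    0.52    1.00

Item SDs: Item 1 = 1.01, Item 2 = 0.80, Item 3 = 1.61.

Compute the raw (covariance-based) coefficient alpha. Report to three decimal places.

Σσ²ᵢ = 1.01² + 0.80² + 1.61² = 4.2522
Covariances σ_ij = r_ij · s_i · s_j:
  σ(Item 1,Item 2) = 0.24 × 1.01 × 0.80 = 0.1939
  σ(Item 1,Item 3) = 0.20 × 1.01 × 1.61 = 0.3252
  σ(Item 2,Item 3) = 0.52 × 0.80 × 1.61 = 0.6698
σ²_T = Σσ²ᵢ + 2·Σσ_ij = 4.2522 + 2 × 1.1889 = 6.6300
α = (3/2)·(1 − 4.2522/6.6300) = 0.538

α = 0.538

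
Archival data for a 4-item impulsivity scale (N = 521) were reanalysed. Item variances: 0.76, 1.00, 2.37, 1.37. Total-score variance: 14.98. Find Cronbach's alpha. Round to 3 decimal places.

Σσᵢ² = 0.76 + 1.00 + 2.37 + 1.37 = 5.50
α = (k/(k−1))·(1 − Σσᵢ²/σ²_T) = (4/3)·(1 − 5.50/14.98) = 0.844

Cronbach's alpha = 0.844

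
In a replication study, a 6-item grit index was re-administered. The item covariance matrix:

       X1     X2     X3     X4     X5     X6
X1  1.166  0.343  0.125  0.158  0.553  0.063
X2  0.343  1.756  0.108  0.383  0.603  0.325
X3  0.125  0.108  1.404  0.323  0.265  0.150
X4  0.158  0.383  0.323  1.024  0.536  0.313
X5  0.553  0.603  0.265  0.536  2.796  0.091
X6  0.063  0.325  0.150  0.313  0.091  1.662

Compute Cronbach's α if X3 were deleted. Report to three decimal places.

Remaining items: X1, X2, X4, X5, X6 (k = 5).
Σσᵢ² = 1.166 + 1.756 + 1.024 + 2.796 + 1.662 = 8.404
total variance = 8.404 + 2 × 3.368 = 15.140
α (item deleted) = (5/4)·(1 − 8.404/15.140) = 0.556

Cronbach's α = 0.556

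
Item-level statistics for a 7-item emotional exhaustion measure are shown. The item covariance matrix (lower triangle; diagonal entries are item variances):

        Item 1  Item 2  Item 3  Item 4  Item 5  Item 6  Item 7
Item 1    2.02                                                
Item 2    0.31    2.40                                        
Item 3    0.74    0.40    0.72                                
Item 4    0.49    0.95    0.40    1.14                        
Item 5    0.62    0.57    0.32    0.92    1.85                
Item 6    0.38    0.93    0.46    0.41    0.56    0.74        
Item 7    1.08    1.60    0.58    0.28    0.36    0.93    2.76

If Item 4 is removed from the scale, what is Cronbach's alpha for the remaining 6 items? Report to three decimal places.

α = 0.783

Remaining items: Item 1, Item 2, Item 3, Item 5, Item 6, Item 7 (k = 6).
Σσᵢ² = 2.02 + 2.40 + 0.72 + 1.85 + 0.74 + 2.76 = 10.49
σ²_total = 10.49 + 2 × 9.84 = 30.17
α (item deleted) = (6/5)·(1 − 10.49/30.17) = 0.783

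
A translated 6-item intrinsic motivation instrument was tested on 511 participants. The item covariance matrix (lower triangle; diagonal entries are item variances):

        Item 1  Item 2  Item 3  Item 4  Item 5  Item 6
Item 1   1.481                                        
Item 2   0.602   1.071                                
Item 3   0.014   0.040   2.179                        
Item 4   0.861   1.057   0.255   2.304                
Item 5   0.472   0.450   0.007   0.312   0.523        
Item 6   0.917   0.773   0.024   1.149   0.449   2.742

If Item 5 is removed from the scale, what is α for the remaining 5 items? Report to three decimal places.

Remaining items: Item 1, Item 2, Item 3, Item 4, Item 6 (k = 5).
Σσ²ᵢ = 1.481 + 1.071 + 2.179 + 2.304 + 2.742 = 9.777
σ²_total = 9.777 + 2 × 5.692 = 21.161
α (item deleted) = (5/4)·(1 − 9.777/21.161) = 0.672

α = 0.672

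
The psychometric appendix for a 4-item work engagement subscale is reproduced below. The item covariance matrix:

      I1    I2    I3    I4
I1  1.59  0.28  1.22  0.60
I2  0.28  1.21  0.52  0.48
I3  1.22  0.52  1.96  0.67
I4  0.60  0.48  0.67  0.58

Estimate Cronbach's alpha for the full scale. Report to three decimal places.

Cronbach's alpha = 0.781

ΣVar(i) = 1.59 + 1.21 + 1.96 + 0.58 = 5.34
Sum of off-diagonal covariances = 3.77
σ²_total = 5.34 + 2 × 3.77 = 12.88
α = (k/(k−1))·(1 − ΣVar(i)/σ²_total) = (4/3)·(1 − 5.34/12.88) = 0.781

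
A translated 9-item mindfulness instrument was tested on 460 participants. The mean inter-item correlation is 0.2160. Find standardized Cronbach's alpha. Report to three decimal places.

Standardized α = k·r̄ / (1 + (k−1)·r̄) = 9 × 0.2160 / (1 + 8 × 0.2160)
  = 1.9440 / 2.7280 = 0.713

standardized Cronbach's alpha = 0.713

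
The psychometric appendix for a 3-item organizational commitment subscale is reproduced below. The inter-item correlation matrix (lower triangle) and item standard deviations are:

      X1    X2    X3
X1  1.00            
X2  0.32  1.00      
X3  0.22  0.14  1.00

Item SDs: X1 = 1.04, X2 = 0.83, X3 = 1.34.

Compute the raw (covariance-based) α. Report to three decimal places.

Σσ²ᵢ = 1.04² + 0.83² + 1.34² = 3.5661
Covariances σ_ij = r_ij · s_i · s_j:
  σ(X1,X2) = 0.32 × 1.04 × 0.83 = 0.2762
  σ(X1,X3) = 0.22 × 1.04 × 1.34 = 0.3066
  σ(X2,X3) = 0.14 × 0.83 × 1.34 = 0.1557
σ²_T = Σσ²ᵢ + 2·Σσ_ij = 3.5661 + 2 × 0.7385 = 5.0431
α = (3/2)·(1 − 3.5661/5.0431) = 0.439

α = 0.439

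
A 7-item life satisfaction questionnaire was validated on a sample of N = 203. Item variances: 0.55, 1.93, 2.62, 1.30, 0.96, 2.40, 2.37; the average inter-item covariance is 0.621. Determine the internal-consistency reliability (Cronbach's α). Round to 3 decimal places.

Cronbach's α = 0.796

sum of item variances = 0.55 + 1.93 + 2.62 + 1.30 + 0.96 + 2.40 + 2.37 = 12.13
Sum of the 21 distinct covariances = 21 × 0.621 = 13.041
σ²_total = sum of item variances + 2·Σcov = 12.13 + 2 × 13.041 = 38.212
α = (7/6)·(1 − 12.13/38.212) = 0.796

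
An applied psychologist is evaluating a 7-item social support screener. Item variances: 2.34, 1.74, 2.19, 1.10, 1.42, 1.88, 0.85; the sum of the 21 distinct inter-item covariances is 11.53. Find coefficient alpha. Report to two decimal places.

coefficient alpha = 0.78

Σσᵢ² = 2.34 + 1.74 + 2.19 + 1.10 + 1.42 + 1.88 + 0.85 = 11.52
Sum of distinct covariances = 11.53
Var(T) = Σσᵢ² + 2·Σcov = 11.52 + 2 × 11.53 = 34.58
α = (7/6)·(1 − 11.52/34.58) = 0.78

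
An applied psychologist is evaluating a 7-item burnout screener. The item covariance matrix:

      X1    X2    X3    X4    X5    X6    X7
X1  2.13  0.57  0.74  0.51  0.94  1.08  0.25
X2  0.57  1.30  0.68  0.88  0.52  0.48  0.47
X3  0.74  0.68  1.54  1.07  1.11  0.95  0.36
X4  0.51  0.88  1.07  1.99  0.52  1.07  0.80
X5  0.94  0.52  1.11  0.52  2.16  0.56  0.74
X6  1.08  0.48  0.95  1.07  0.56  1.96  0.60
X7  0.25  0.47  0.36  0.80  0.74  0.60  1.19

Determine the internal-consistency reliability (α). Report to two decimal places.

ΣVar(i) = 2.13 + 1.30 + 1.54 + 1.99 + 2.16 + 1.96 + 1.19 = 12.27
Σ_{i<j} σ_ij = 14.90
σ²_total = 12.27 + 2 × 14.90 = 42.07
α = (k/(k−1))·(1 − ΣVar(i)/σ²_total) = (7/6)·(1 − 12.27/42.07) = 0.83

α = 0.83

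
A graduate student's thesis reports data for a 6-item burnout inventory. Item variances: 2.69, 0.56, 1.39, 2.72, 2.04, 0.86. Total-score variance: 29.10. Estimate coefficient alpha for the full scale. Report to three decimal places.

sum of item variances = 2.69 + 0.56 + 1.39 + 2.72 + 2.04 + 0.86 = 10.26
α = (k/(k−1))·(1 − sum of item variances/total variance) = (6/5)·(1 − 10.26/29.10) = 0.777

α = 0.777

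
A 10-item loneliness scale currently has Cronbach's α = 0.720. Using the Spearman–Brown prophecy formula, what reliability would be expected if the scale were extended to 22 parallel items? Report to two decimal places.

predicted reliability = 0.85

Length factor m = 22/10 = 2.2000
α' = m·α / (1 + (m−1)·α)
   = 22/10 × 0.720 / (1 + (22/10 − 1) × 0.720)
   = 1.5840 / 1.8640 = 0.85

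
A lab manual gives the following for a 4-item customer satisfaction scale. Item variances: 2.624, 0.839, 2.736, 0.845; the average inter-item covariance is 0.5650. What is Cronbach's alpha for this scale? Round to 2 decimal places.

Cronbach's alpha = 0.65

ΣVar(i) = 2.624 + 0.839 + 2.736 + 0.845 = 7.044
Sum of the 6 distinct covariances = 6 × 0.5650 = 3.3900
Var(T) = ΣVar(i) + 2·Σcov = 7.044 + 2 × 3.3900 = 13.8240
α = (4/3)·(1 − 7.044/13.8240) = 0.65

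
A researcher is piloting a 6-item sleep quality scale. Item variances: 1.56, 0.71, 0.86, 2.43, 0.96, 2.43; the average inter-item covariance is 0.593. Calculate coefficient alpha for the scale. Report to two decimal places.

coefficient alpha = 0.80

Σσᵢ² = 1.56 + 0.71 + 0.86 + 2.43 + 0.96 + 2.43 = 8.95
Sum of the 15 distinct covariances = 15 × 0.593 = 8.895
σ²_total = Σσᵢ² + 2·Σcov = 8.95 + 2 × 8.895 = 26.740
α = (6/5)·(1 − 8.95/26.740) = 0.80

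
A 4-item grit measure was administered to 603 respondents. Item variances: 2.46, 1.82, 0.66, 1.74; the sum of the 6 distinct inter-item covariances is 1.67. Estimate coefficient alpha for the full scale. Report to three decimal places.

α = 0.444

ΣVar(i) = 2.46 + 1.82 + 0.66 + 1.74 = 6.68
Sum of distinct covariances = 1.67
σ²_T = ΣVar(i) + 2·Σcov = 6.68 + 2 × 1.67 = 10.02
α = (4/3)·(1 − 6.68/10.02) = 0.444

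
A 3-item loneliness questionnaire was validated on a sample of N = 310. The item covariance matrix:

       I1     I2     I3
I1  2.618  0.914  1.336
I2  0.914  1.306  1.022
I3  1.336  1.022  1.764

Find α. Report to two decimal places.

sum of item variances = 2.618 + 1.306 + 1.764 = 5.688
Sum of off-diagonal covariances = 3.272
σ²_T = 5.688 + 2 × 3.272 = 12.232
α = (k/(k−1))·(1 − sum of item variances/σ²_T) = (3/2)·(1 − 5.688/12.232) = 0.80

α = 0.80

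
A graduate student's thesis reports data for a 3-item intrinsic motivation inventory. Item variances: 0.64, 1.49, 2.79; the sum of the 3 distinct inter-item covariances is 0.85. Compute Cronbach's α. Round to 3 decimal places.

α = 0.385

Σσ²ᵢ = 0.64 + 1.49 + 2.79 = 4.92
Sum of distinct covariances = 0.85
σ²_total = Σσ²ᵢ + 2·Σcov = 4.92 + 2 × 0.85 = 6.62
α = (3/2)·(1 − 4.92/6.62) = 0.385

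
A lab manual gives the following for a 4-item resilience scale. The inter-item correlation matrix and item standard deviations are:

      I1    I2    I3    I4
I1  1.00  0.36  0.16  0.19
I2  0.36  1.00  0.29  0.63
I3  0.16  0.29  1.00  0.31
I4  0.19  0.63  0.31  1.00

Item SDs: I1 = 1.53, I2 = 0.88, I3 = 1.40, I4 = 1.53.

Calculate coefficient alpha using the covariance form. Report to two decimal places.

Σσ²ᵢ = 1.53² + 0.88² + 1.40² + 1.53² = 7.4162
Covariances σ_ij = r_ij · s_i · s_j:
  σ(I1,I2) = 0.36 × 1.53 × 0.88 = 0.4847
  σ(I1,I3) = 0.16 × 1.53 × 1.40 = 0.3427
  σ(I1,I4) = 0.19 × 1.53 × 1.53 = 0.4448
  σ(I2,I3) = 0.29 × 0.88 × 1.40 = 0.3573
  σ(I2,I4) = 0.63 × 0.88 × 1.53 = 0.8482
  σ(I3,I4) = 0.31 × 1.40 × 1.53 = 0.6640
σ²_T = Σσ²ᵢ + 2·Σσ_ij = 7.4162 + 2 × 3.1417 = 13.6996
α = (4/3)·(1 − 7.4162/13.6996) = 0.61

coefficient alpha = 0.61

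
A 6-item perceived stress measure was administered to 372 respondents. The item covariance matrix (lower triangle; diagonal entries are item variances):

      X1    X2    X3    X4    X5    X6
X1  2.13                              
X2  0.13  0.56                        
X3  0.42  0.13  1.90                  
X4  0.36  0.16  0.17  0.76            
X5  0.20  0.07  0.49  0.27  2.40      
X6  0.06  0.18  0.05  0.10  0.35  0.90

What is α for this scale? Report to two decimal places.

sum of item variances = 2.13 + 0.56 + 1.90 + 0.76 + 2.40 + 0.90 = 8.65
Sum of off-diagonal covariances = 3.14
σ²_T = 8.65 + 2 × 3.14 = 14.93
α = (k/(k−1))·(1 − sum of item variances/σ²_T) = (6/5)·(1 − 8.65/14.93) = 0.50

α = 0.50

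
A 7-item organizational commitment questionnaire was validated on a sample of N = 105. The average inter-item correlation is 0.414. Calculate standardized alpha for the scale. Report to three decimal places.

Standardized α = k·r̄ / (1 + (k−1)·r̄) = 7 × 0.414 / (1 + 6 × 0.414)
  = 2.8980 / 3.4840 = 0.832

standardized alpha = 0.832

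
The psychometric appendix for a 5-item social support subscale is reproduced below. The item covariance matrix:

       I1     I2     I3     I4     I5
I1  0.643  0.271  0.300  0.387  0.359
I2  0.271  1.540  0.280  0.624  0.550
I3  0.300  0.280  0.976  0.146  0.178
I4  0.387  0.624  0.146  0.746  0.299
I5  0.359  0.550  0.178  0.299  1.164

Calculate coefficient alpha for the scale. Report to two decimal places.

ΣVar(i) = 0.643 + 1.540 + 0.976 + 0.746 + 1.164 = 5.069
Sum of off-diagonal covariances = 3.394
total variance = 5.069 + 2 × 3.394 = 11.857
α = (k/(k−1))·(1 − ΣVar(i)/total variance) = (5/4)·(1 − 5.069/11.857) = 0.72

α = 0.72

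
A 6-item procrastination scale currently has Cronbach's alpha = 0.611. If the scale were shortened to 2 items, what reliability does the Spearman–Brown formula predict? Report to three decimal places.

Length factor m = 2/6 = 0.3333
α' = m·α / (1 − (1−m)·α)
   = 2/6 × 0.611 / (1 − (1 − 2/6) × 0.611)
   = 0.2037 / 0.5927 = 0.344

predicted reliability = 0.344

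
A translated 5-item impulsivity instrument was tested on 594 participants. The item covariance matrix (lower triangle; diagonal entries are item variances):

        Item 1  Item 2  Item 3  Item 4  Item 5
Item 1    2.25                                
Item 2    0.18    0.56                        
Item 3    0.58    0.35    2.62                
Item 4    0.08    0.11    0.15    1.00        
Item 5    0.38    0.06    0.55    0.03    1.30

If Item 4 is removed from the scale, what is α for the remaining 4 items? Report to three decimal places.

α = 0.512

Remaining items: Item 1, Item 2, Item 3, Item 5 (k = 4).
sum of item variances = 2.25 + 0.56 + 2.62 + 1.30 = 6.73
σ²_T = 6.73 + 2 × 2.10 = 10.93
α (item deleted) = (4/3)·(1 − 6.73/10.93) = 0.512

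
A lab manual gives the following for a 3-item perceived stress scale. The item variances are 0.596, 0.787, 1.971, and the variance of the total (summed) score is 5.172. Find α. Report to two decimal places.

ΣVar(i) = 0.596 + 0.787 + 1.971 = 3.354
α = (k/(k−1))·(1 − ΣVar(i)/σ²_T) = (3/2)·(1 − 3.354/5.172) = 0.53

α = 0.53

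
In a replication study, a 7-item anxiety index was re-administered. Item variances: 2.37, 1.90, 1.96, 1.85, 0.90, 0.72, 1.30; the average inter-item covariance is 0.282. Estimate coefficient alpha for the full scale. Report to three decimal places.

Σσ²ᵢ = 2.37 + 1.90 + 1.96 + 1.85 + 0.90 + 0.72 + 1.30 = 11.00
Sum of the 21 distinct covariances = 21 × 0.282 = 5.922
total variance = Σσ²ᵢ + 2·Σcov = 11.00 + 2 × 5.922 = 22.844
α = (7/6)·(1 − 11.00/22.844) = 0.605

α = 0.605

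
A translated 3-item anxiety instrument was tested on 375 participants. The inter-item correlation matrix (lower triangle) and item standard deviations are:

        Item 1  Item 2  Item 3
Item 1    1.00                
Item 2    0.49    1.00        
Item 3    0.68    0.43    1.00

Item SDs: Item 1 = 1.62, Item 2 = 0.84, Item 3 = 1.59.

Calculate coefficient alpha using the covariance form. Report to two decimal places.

α = 0.76

Σσ²ᵢ = 1.62² + 0.84² + 1.59² = 5.8581
Covariances σ_ij = r_ij · s_i · s_j:
  σ(Item 1,Item 2) = 0.49 × 1.62 × 0.84 = 0.6668
  σ(Item 1,Item 3) = 0.68 × 1.62 × 1.59 = 1.7515
  σ(Item 2,Item 3) = 0.43 × 0.84 × 1.59 = 0.5743
σ²_T = Σσ²ᵢ + 2·Σσ_ij = 5.8581 + 2 × 2.9926 = 11.8433
α = (3/2)·(1 − 5.8581/11.8433) = 0.76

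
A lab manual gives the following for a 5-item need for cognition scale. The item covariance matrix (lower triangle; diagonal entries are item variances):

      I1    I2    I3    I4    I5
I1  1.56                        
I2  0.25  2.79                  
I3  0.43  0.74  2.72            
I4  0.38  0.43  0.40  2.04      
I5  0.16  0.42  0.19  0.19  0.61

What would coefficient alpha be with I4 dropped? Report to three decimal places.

α = 0.484

Remaining items: I1, I2, I3, I5 (k = 4).
sum of item variances = 1.56 + 2.79 + 2.72 + 0.61 = 7.68
σ²_total = 7.68 + 2 × 2.19 = 12.06
α (item deleted) = (4/3)·(1 − 7.68/12.06) = 0.484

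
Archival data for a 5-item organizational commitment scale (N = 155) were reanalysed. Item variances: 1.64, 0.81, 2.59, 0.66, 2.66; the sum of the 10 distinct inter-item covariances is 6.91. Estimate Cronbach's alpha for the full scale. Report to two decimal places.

Σσ²ᵢ = 1.64 + 0.81 + 2.59 + 0.66 + 2.66 = 8.36
Sum of distinct covariances = 6.91
σ²_T = Σσ²ᵢ + 2·Σcov = 8.36 + 2 × 6.91 = 22.18
α = (5/4)·(1 − 8.36/22.18) = 0.78

Cronbach's alpha = 0.78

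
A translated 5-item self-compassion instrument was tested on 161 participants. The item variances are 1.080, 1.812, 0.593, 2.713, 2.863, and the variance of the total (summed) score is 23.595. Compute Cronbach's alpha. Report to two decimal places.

sum of item variances = 1.080 + 1.812 + 0.593 + 2.713 + 2.863 = 9.061
α = (k/(k−1))·(1 − sum of item variances/total variance) = (5/4)·(1 − 9.061/23.595) = 0.77

α = 0.77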